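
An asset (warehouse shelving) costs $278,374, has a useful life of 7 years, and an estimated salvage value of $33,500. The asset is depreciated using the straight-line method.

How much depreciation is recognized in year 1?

Depreciable base = $278,374 − $33,500 = $244,874.
Annual expense = $244,874 / 7 = $34,982.

$34,982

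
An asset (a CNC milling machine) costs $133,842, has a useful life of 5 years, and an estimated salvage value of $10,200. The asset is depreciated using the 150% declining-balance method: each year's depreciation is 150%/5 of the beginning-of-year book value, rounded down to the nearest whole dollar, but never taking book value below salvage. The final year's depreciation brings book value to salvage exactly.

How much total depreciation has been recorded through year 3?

$87,933

Depreciable base = $133,842 − $10,200 = $123,642.
Year 1: ⌊$133,842 × 150%/5⌋ = $40,152. Book value $93,690.
Year 2: ⌊$93,690 × 150%/5⌋ = $28,107. Book value $65,583.
Year 3: ⌊$65,583 × 150%/5⌋ = $19,674. Book value $45,909.
Accumulated through year 3 = $133,842 − $45,909 = $87,933.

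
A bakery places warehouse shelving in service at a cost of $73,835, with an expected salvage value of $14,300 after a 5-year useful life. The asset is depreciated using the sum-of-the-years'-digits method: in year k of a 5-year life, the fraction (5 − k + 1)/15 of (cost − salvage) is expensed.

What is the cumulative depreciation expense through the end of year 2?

Depreciable base = $73,835 − $14,300 = $59,535.
Sum of the years' digits = 5+4+3+2+1 = 15.
Year 1: $59,535 × 5/15 = $19,845. Book value $53,990.
Year 2: $59,535 × 4/15 = $15,876. Book value $38,114.
Accumulated through year 2 = $73,835 − $38,114 = $35,721.

$35,721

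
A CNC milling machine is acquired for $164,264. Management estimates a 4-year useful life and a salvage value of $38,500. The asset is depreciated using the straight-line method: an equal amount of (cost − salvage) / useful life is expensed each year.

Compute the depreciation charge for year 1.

$31,441

Depreciable base = $164,264 − $38,500 = $125,764.
Annual expense = $125,764 / 4 = $31,441.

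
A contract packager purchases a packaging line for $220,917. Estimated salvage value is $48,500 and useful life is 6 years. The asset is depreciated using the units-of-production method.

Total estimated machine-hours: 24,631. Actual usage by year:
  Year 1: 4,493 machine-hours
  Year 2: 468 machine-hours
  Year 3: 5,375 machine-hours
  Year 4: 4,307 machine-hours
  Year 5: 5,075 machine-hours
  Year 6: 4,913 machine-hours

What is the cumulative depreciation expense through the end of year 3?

$72,352

Depreciable base = $220,917 − $48,500 = $172,417.
Rate = $172,417 / 24,631 machine-hours = $7 per machine-hour.
Year 1: 4,493 × $7 = $31,451. Book value $189,466.
Year 2: 468 × $7 = $3,276. Book value $186,190.
Year 3: 5,375 × $7 = $37,625. Book value $148,565.
Accumulated through year 3 = $220,917 − $148,565 = $72,352.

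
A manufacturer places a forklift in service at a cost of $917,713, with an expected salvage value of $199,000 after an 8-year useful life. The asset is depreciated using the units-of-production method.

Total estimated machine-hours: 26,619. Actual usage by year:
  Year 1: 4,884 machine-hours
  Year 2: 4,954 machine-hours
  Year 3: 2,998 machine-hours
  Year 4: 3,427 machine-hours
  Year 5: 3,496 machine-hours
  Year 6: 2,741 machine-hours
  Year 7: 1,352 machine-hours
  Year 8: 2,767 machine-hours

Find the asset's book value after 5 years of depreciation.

$384,220

Depreciable base = $917,713 − $199,000 = $718,713.
Rate = $718,713 / 26,619 machine-hours = $27 per machine-hour.
Year 1: 4,884 × $27 = $131,868. Book value $785,845.
Year 2: 4,954 × $27 = $133,758. Book value $652,087.
Year 3: 2,998 × $27 = $80,946. Book value $571,141.
Year 4: 3,427 × $27 = $92,529. Book value $478,612.
Year 5: 3,496 × $27 = $94,392. Book value $384,220.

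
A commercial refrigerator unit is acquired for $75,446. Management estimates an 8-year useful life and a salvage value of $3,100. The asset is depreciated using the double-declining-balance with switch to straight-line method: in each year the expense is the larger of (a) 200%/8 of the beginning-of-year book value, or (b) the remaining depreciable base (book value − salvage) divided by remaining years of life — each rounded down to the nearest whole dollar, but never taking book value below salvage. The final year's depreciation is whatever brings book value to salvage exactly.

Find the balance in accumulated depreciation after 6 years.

$62,476

Depreciable base = $75,446 − $3,100 = $72,346.
Year 1: DB = ⌊$75,446 × 200%/8⌋ = $18,861; SL = ⌊$72,346/8⌋ = $9,043 → take DB $18,861. Book value $56,585.
Year 2: DB = ⌊$56,585 × 200%/8⌋ = $14,146; SL = ⌊$53,485/7⌋ = $7,640 → take DB $14,146. Book value $42,439.
Year 3: DB = ⌊$42,439 × 200%/8⌋ = $10,609; SL = ⌊$39,339/6⌋ = $6,556 → take DB $10,609. Book value $31,830.
Year 4: DB = ⌊$31,830 × 200%/8⌋ = $7,957; SL = ⌊$28,730/5⌋ = $5,746 → take DB $7,957. Book value $23,873.
Year 5: DB = ⌊$23,873 × 200%/8⌋ = $5,968; SL = ⌊$20,773/4⌋ = $5,193 → take DB $5,968. Book value $17,905.
Year 6: DB = ⌊$17,905 × 200%/8⌋ = $4,476; SL = ⌊$14,805/3⌋ = $4,935 → take SL $4,935. Book value $12,970.
Accumulated through year 6 = $75,446 − $12,970 = $62,476.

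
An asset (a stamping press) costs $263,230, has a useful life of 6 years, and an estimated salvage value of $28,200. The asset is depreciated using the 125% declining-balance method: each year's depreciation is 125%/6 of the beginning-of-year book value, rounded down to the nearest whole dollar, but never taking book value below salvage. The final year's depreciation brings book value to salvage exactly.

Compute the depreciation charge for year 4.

$27,209

Depreciable base = $263,230 − $28,200 = $235,030.
Year 1: ⌊$263,230 × 125%/6⌋ = $54,839. Book value $208,391.
Year 2: ⌊$208,391 × 125%/6⌋ = $43,414. Book value $164,977.
Year 3: ⌊$164,977 × 125%/6⌋ = $34,370. Book value $130,607.
Year 4: ⌊$130,607 × 125%/6⌋ = $27,209. Book value $103,398.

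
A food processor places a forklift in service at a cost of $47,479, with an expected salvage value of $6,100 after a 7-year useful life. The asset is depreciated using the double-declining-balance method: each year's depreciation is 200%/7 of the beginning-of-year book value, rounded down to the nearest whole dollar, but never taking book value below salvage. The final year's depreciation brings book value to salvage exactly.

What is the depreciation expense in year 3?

Depreciable base = $47,479 − $6,100 = $41,379.
Year 1: ⌊$47,479 × 200%/7⌋ = $13,565. Book value $33,914.
Year 2: ⌊$33,914 × 200%/7⌋ = $9,689. Book value $24,225.
Year 3: ⌊$24,225 × 200%/7⌋ = $6,921. Book value $17,304.

$6,921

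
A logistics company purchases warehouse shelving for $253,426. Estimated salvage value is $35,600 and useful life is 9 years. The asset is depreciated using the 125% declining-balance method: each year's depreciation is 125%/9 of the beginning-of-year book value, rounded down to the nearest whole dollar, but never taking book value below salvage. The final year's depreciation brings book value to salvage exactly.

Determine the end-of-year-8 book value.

Depreciable base = $253,426 − $35,600 = $217,826.
Year 1: ⌊$253,426 × 125%/9⌋ = $35,198. Book value $218,228.
Year 2: ⌊$218,228 × 125%/9⌋ = $30,309. Book value $187,919.
Year 3: ⌊$187,919 × 125%/9⌋ = $26,099. Book value $161,820.
Year 4: ⌊$161,820 × 125%/9⌋ = $22,475. Book value $139,345.
Year 5: ⌊$139,345 × 125%/9⌋ = $19,353. Book value $119,992.
Year 6: ⌊$119,992 × 125%/9⌋ = $16,665. Book value $103,327.
Year 7: ⌊$103,327 × 125%/9⌋ = $14,350. Book value $88,977.
Year 8: ⌊$88,977 × 125%/9⌋ = $12,357. Book value $76,620.

$76,620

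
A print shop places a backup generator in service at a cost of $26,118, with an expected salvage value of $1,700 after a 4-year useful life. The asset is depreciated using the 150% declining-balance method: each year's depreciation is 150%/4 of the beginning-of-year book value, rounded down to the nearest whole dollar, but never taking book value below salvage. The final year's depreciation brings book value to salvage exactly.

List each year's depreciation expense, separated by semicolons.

Depreciable base = $26,118 − $1,700 = $24,418.
Year 1: ⌊$26,118 × 150%/4⌋ = $9,794. Book value $16,324.
Year 2: ⌊$16,324 × 150%/4⌋ = $6,121. Book value $10,203.
Year 3: ⌊$10,203 × 150%/4⌋ = $3,826. Book value $6,377.
Year 4 (final): $6,377 − $1,700 = $4,677. Book value $1,700.

$9,794; $6,121; $3,826; $4,677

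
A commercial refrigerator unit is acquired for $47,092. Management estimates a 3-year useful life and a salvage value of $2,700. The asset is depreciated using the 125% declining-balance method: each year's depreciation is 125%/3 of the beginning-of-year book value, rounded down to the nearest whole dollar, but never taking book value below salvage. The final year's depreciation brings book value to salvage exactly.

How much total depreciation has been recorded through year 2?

$31,067

Depreciable base = $47,092 − $2,700 = $44,392.
Year 1: ⌊$47,092 × 125%/3⌋ = $19,621. Book value $27,471.
Year 2: ⌊$27,471 × 125%/3⌋ = $11,446. Book value $16,025.
Accumulated through year 2 = $47,092 − $16,025 = $31,067.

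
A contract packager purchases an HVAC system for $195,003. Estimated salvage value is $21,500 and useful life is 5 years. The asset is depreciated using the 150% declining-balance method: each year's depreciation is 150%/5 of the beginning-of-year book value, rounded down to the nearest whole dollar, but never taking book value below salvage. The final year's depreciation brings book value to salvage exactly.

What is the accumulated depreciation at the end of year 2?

$99,450

Depreciable base = $195,003 − $21,500 = $173,503.
Year 1: ⌊$195,003 × 150%/5⌋ = $58,500. Book value $136,503.
Year 2: ⌊$136,503 × 150%/5⌋ = $40,950. Book value $95,553.
Accumulated through year 2 = $195,003 − $95,553 = $99,450.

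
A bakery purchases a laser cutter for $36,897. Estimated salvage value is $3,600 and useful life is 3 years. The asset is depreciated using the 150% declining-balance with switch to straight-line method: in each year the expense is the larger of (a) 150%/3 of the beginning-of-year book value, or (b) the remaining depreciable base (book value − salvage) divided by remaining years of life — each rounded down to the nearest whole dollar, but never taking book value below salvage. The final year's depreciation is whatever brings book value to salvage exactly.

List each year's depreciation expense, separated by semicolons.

$18,448; $9,224; $5,625

Depreciable base = $36,897 − $3,600 = $33,297.
Year 1: DB = ⌊$36,897 × 150%/3⌋ = $18,448; SL = ⌊$33,297/3⌋ = $11,099 → take DB $18,448. Book value $18,449.
Year 2: DB = ⌊$18,449 × 150%/3⌋ = $9,224; SL = ⌊$14,849/2⌋ = $7,424 → take DB $9,224. Book value $9,225.
Year 3 (final): $9,225 − $3,600 = $5,625. Book value $3,600.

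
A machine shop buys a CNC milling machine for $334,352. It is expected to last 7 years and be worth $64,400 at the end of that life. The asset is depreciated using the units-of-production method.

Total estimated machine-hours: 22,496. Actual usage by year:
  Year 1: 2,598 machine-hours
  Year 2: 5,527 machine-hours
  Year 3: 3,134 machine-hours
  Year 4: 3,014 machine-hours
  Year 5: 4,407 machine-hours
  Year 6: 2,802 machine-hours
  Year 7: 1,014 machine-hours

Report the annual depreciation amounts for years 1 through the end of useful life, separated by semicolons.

$31,176; $66,324; $37,608; $36,168; $52,884; $33,624; $12,168

Depreciable base = $334,352 − $64,400 = $269,952.
Rate = $269,952 / 22,496 machine-hours = $12 per machine-hour.
Year 1: 2,598 × $12 = $31,176. Book value $303,176.
Year 2: 5,527 × $12 = $66,324. Book value $236,852.
Year 3: 3,134 × $12 = $37,608. Book value $199,244.
Year 4: 3,014 × $12 = $36,168. Book value $163,076.
Year 5: 4,407 × $12 = $52,884. Book value $110,192.
Year 6: 2,802 × $12 = $33,624. Book value $76,568.
Year 7: 1,014 × $12 = $12,168. Book value $64,400.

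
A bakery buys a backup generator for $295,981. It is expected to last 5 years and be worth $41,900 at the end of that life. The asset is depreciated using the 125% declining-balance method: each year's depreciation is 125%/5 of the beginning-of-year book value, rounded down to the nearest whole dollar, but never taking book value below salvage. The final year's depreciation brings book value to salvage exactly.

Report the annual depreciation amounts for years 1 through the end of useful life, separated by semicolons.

Depreciable base = $295,981 − $41,900 = $254,081.
Year 1: ⌊$295,981 × 125%/5⌋ = $73,995. Book value $221,986.
Year 2: ⌊$221,986 × 125%/5⌋ = $55,496. Book value $166,490.
Year 3: ⌊$166,490 × 125%/5⌋ = $41,622. Book value $124,868.
Year 4: ⌊$124,868 × 125%/5⌋ = $31,217. Book value $93,651.
Year 5 (final): $93,651 − $41,900 = $51,751. Book value $41,900.

$73,995; $55,496; $41,622; $31,217; $51,751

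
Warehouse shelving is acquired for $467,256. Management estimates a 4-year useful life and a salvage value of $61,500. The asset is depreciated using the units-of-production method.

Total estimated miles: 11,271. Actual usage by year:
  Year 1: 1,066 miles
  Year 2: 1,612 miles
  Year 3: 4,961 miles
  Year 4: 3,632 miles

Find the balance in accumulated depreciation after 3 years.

Depreciable base = $467,256 − $61,500 = $405,756.
Rate = $405,756 / 11,271 miles = $36 per mile.
Year 1: 1,066 × $36 = $38,376. Book value $428,880.
Year 2: 1,612 × $36 = $58,032. Book value $370,848.
Year 3: 4,961 × $36 = $178,596. Book value $192,252.
Accumulated through year 3 = $467,256 − $192,252 = $275,004.

$275,004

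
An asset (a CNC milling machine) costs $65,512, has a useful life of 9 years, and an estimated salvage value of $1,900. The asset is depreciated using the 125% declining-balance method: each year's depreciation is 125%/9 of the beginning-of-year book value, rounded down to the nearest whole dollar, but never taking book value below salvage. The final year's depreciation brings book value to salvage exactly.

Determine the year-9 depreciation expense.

Depreciable base = $65,512 − $1,900 = $63,612.
Year 1: ⌊$65,512 × 125%/9⌋ = $9,098. Book value $56,414.
Year 2: ⌊$56,414 × 125%/9⌋ = $7,835. Book value $48,579.
Year 3: ⌊$48,579 × 125%/9⌋ = $6,747. Book value $41,832.
Year 4: ⌊$41,832 × 125%/9⌋ = $5,810. Book value $36,022.
Year 5: ⌊$36,022 × 125%/9⌋ = $5,003. Book value $31,019.
Year 6: ⌊$31,019 × 125%/9⌋ = $4,308. Book value $26,711.
Year 7: ⌊$26,711 × 125%/9⌋ = $3,709. Book value $23,002.
Year 8: ⌊$23,002 × 125%/9⌋ = $3,194. Book value $19,808.
Year 9 (final): $19,808 − $1,900 = $17,908. Book value $1,900.

$17,908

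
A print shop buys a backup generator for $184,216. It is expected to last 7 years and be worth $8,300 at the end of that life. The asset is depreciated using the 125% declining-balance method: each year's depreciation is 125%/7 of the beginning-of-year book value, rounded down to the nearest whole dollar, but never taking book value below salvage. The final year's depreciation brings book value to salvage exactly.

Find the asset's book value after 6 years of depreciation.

$56,593

Depreciable base = $184,216 − $8,300 = $175,916.
Year 1: ⌊$184,216 × 125%/7⌋ = $32,895. Book value $151,321.
Year 2: ⌊$151,321 × 125%/7⌋ = $27,021. Book value $124,300.
Year 3: ⌊$124,300 × 125%/7⌋ = $22,196. Book value $102,104.
Year 4: ⌊$102,104 × 125%/7⌋ = $18,232. Book value $83,872.
Year 5: ⌊$83,872 × 125%/7⌋ = $14,977. Book value $68,895.
Year 6: ⌊$68,895 × 125%/7⌋ = $12,302. Book value $56,593.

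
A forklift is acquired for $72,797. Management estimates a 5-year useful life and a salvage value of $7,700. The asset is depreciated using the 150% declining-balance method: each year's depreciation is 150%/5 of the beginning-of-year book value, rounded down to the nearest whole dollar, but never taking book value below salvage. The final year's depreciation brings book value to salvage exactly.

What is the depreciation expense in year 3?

$10,701

Depreciable base = $72,797 − $7,700 = $65,097.
Year 1: ⌊$72,797 × 150%/5⌋ = $21,839. Book value $50,958.
Year 2: ⌊$50,958 × 150%/5⌋ = $15,287. Book value $35,671.
Year 3: ⌊$35,671 × 150%/5⌋ = $10,701. Book value $24,970.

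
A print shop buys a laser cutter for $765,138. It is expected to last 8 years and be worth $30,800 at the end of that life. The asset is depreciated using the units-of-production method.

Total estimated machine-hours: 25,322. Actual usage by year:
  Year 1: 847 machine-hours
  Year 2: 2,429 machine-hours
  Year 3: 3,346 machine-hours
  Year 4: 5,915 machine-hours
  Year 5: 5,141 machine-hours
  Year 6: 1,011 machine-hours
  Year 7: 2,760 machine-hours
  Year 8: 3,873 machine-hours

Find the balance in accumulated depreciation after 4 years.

Depreciable base = $765,138 − $30,800 = $734,338.
Rate = $734,338 / 25,322 machine-hours = $29 per machine-hour.
Year 1: 847 × $29 = $24,563. Book value $740,575.
Year 2: 2,429 × $29 = $70,441. Book value $670,134.
Year 3: 3,346 × $29 = $97,034. Book value $573,100.
Year 4: 5,915 × $29 = $171,535. Book value $401,565.
Accumulated through year 4 = $765,138 − $401,565 = $363,573.

$363,573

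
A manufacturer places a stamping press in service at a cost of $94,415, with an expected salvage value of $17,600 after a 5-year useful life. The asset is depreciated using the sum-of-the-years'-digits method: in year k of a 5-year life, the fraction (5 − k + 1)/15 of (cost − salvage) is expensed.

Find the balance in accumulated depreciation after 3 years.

Depreciable base = $94,415 − $17,600 = $76,815.
Sum of the years' digits = 5+4+3+2+1 = 15.
Year 1: $76,815 × 5/15 = $25,605. Book value $68,810.
Year 2: $76,815 × 4/15 = $20,484. Book value $48,326.
Year 3: $76,815 × 3/15 = $15,363. Book value $32,963.
Accumulated through year 3 = $94,415 − $32,963 = $61,452.

$61,452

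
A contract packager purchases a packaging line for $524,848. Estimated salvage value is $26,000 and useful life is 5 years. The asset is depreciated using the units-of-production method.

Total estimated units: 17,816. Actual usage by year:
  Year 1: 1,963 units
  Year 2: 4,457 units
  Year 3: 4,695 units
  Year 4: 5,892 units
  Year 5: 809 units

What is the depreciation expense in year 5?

Depreciable base = $524,848 − $26,000 = $498,848.
Rate = $498,848 / 17,816 units = $28 per unit.
Year 1: 1,963 × $28 = $54,964. Book value $469,884.
Year 2: 4,457 × $28 = $124,796. Book value $345,088.
Year 3: 4,695 × $28 = $131,460. Book value $213,628.
Year 4: 5,892 × $28 = $164,976. Book value $48,652.
Year 5: 809 × $28 = $22,652. Book value $26,000.

$22,652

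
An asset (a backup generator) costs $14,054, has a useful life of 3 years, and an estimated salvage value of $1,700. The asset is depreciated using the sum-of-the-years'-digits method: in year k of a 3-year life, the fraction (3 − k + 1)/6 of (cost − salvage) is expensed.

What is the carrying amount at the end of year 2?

Depreciable base = $14,054 − $1,700 = $12,354.
Sum of the years' digits = 3+2+1 = 6.
Year 1: $12,354 × 3/6 = $6,177. Book value $7,877.
Year 2: $12,354 × 2/6 = $4,118. Book value $3,759.

$3,759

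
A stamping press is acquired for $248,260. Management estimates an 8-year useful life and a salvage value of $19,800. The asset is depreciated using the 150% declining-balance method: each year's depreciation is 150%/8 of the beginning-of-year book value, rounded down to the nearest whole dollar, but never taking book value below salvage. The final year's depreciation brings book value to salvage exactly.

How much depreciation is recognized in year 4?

$24,967

Depreciable base = $248,260 − $19,800 = $228,460.
Year 1: ⌊$248,260 × 150%/8⌋ = $46,548. Book value $201,712.
Year 2: ⌊$201,712 × 150%/8⌋ = $37,821. Book value $163,891.
Year 3: ⌊$163,891 × 150%/8⌋ = $30,729. Book value $133,162.
Year 4: ⌊$133,162 × 150%/8⌋ = $24,967. Book value $108,195.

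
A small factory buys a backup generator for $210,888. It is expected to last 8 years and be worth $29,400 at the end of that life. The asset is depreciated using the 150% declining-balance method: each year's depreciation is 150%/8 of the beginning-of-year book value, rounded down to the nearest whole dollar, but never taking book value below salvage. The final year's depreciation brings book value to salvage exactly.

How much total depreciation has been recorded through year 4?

$118,980

Depreciable base = $210,888 − $29,400 = $181,488.
Year 1: ⌊$210,888 × 150%/8⌋ = $39,541. Book value $171,347.
Year 2: ⌊$171,347 × 150%/8⌋ = $32,127. Book value $139,220.
Year 3: ⌊$139,220 × 150%/8⌋ = $26,103. Book value $113,117.
Year 4: ⌊$113,117 × 150%/8⌋ = $21,209. Book value $91,908.
Accumulated through year 4 = $210,888 − $91,908 = $118,980.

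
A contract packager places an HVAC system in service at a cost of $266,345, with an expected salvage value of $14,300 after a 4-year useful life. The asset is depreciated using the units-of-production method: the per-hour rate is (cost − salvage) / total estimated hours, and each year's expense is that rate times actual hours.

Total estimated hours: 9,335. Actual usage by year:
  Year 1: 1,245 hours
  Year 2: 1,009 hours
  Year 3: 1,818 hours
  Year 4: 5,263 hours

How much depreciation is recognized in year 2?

$27,243

Depreciable base = $266,345 − $14,300 = $252,045.
Rate = $252,045 / 9,335 hours = $27 per hour.
Year 1: 1,245 × $27 = $33,615. Book value $232,730.
Year 2: 1,009 × $27 = $27,243. Book value $205,487.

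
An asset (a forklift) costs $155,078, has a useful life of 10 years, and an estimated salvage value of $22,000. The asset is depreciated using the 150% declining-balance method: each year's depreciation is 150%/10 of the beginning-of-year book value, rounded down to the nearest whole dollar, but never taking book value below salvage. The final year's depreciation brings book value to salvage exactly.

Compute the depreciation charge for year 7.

$8,773

Depreciable base = $155,078 − $22,000 = $133,078.
Year 1: ⌊$155,078 × 150%/10⌋ = $23,261. Book value $131,817.
Year 2: ⌊$131,817 × 150%/10⌋ = $19,772. Book value $112,045.
Year 3: ⌊$112,045 × 150%/10⌋ = $16,806. Book value $95,239.
Year 4: ⌊$95,239 × 150%/10⌋ = $14,285. Book value $80,954.
Year 5: ⌊$80,954 × 150%/10⌋ = $12,143. Book value $68,811.
Year 6: ⌊$68,811 × 150%/10⌋ = $10,321. Book value $58,490.
Year 7: ⌊$58,490 × 150%/10⌋ = $8,773. Book value $49,717.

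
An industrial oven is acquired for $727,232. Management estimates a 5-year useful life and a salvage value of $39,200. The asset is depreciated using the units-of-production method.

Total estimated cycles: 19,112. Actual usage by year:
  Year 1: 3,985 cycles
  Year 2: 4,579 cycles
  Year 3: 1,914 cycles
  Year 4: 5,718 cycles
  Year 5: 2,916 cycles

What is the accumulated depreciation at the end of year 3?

Depreciable base = $727,232 − $39,200 = $688,032.
Rate = $688,032 / 19,112 cycles = $36 per cycle.
Year 1: 3,985 × $36 = $143,460. Book value $583,772.
Year 2: 4,579 × $36 = $164,844. Book value $418,928.
Year 3: 1,914 × $36 = $68,904. Book value $350,024.
Accumulated through year 3 = $727,232 − $350,024 = $377,208.

$377,208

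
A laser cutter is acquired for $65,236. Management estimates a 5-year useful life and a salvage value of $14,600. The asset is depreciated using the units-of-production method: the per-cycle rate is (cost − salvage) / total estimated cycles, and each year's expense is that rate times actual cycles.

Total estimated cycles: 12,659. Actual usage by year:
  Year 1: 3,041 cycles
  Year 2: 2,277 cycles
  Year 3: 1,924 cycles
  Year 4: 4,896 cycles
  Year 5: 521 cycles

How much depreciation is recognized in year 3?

$7,696

Depreciable base = $65,236 − $14,600 = $50,636.
Rate = $50,636 / 12,659 cycles = $4 per cycle.
Year 1: 3,041 × $4 = $12,164. Book value $53,072.
Year 2: 2,277 × $4 = $9,108. Book value $43,964.
Year 3: 1,924 × $4 = $7,696. Book value $36,268.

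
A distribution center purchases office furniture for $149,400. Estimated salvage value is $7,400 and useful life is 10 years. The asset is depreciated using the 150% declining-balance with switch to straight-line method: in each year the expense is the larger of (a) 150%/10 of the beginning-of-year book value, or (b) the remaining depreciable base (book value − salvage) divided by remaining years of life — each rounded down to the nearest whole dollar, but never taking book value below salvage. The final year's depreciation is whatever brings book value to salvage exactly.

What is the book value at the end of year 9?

$19,165

Depreciable base = $149,400 − $7,400 = $142,000.
Year 1: DB = ⌊$149,400 × 150%/10⌋ = $22,410; SL = ⌊$142,000/10⌋ = $14,200 → take DB $22,410. Book value $126,990.
Year 2: DB = ⌊$126,990 × 150%/10⌋ = $19,048; SL = ⌊$119,590/9⌋ = $13,287 → take DB $19,048. Book value $107,942.
Year 3: DB = ⌊$107,942 × 150%/10⌋ = $16,191; SL = ⌊$100,542/8⌋ = $12,567 → take DB $16,191. Book value $91,751.
Year 4: DB = ⌊$91,751 × 150%/10⌋ = $13,762; SL = ⌊$84,351/7⌋ = $12,050 → take DB $13,762. Book value $77,989.
Year 5: DB = ⌊$77,989 × 150%/10⌋ = $11,698; SL = ⌊$70,589/6⌋ = $11,764 → take SL $11,764. Book value $66,225.
Year 6: DB = ⌊$66,225 × 150%/10⌋ = $9,933; SL = ⌊$58,825/5⌋ = $11,765 → take SL $11,765. Book value $54,460.
Year 7: DB = ⌊$54,460 × 150%/10⌋ = $8,169; SL = ⌊$47,060/4⌋ = $11,765 → take SL $11,765. Book value $42,695.
Year 8: DB = ⌊$42,695 × 150%/10⌋ = $6,404; SL = ⌊$35,295/3⌋ = $11,765 → take SL $11,765. Book value $30,930.
Year 9: DB = ⌊$30,930 × 150%/10⌋ = $4,639; SL = ⌊$23,530/2⌋ = $11,765 → take SL $11,765. Book value $19,165.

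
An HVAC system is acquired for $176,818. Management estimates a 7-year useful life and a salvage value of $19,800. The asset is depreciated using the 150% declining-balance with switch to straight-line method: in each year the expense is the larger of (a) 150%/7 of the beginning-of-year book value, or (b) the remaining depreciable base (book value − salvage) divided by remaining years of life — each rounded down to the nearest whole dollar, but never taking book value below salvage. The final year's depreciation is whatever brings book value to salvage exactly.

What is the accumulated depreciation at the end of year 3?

$91,050

Depreciable base = $176,818 − $19,800 = $157,018.
Year 1: DB = ⌊$176,818 × 150%/7⌋ = $37,889; SL = ⌊$157,018/7⌋ = $22,431 → take DB $37,889. Book value $138,929.
Year 2: DB = ⌊$138,929 × 150%/7⌋ = $29,770; SL = ⌊$119,129/6⌋ = $19,854 → take DB $29,770. Book value $109,159.
Year 3: DB = ⌊$109,159 × 150%/7⌋ = $23,391; SL = ⌊$89,359/5⌋ = $17,871 → take DB $23,391. Book value $85,768.
Accumulated through year 3 = $176,818 − $85,768 = $91,050.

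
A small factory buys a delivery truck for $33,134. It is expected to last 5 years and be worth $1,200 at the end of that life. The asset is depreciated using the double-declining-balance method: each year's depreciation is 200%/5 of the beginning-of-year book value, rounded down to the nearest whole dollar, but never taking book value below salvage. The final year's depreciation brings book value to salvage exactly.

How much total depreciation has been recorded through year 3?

$25,976

Depreciable base = $33,134 − $1,200 = $31,934.
Year 1: ⌊$33,134 × 200%/5⌋ = $13,253. Book value $19,881.
Year 2: ⌊$19,881 × 200%/5⌋ = $7,952. Book value $11,929.
Year 3: ⌊$11,929 × 200%/5⌋ = $4,771. Book value $7,158.
Accumulated through year 3 = $33,134 − $7,158 = $25,976.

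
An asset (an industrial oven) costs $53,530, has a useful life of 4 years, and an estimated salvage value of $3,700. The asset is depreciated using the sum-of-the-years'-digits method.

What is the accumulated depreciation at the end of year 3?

Depreciable base = $53,530 − $3,700 = $49,830.
Sum of the years' digits = 4+3+2+1 = 10.
Year 1: $49,830 × 4/10 = $19,932. Book value $33,598.
Year 2: $49,830 × 3/10 = $14,949. Book value $18,649.
Year 3: $49,830 × 2/10 = $9,966. Book value $8,683.
Accumulated through year 3 = $53,530 − $8,683 = $44,847.

$44,847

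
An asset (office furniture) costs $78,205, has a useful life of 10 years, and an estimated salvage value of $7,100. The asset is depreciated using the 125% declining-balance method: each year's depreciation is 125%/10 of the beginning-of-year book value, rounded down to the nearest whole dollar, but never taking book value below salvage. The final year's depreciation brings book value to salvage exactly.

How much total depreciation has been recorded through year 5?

$38,091

Depreciable base = $78,205 − $7,100 = $71,105.
Year 1: ⌊$78,205 × 125%/10⌋ = $9,775. Book value $68,430.
Year 2: ⌊$68,430 × 125%/10⌋ = $8,553. Book value $59,877.
Year 3: ⌊$59,877 × 125%/10⌋ = $7,484. Book value $52,393.
Year 4: ⌊$52,393 × 125%/10⌋ = $6,549. Book value $45,844.
Year 5: ⌊$45,844 × 125%/10⌋ = $5,730. Book value $40,114.
Accumulated through year 5 = $78,205 − $40,114 = $38,091.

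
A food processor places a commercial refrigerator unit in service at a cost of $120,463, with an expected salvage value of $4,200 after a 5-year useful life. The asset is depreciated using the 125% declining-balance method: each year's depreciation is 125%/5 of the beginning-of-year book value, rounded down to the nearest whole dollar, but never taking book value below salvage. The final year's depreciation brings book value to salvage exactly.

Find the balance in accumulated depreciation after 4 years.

$82,347

Depreciable base = $120,463 − $4,200 = $116,263.
Year 1: ⌊$120,463 × 125%/5⌋ = $30,115. Book value $90,348.
Year 2: ⌊$90,348 × 125%/5⌋ = $22,587. Book value $67,761.
Year 3: ⌊$67,761 × 125%/5⌋ = $16,940. Book value $50,821.
Year 4: ⌊$50,821 × 125%/5⌋ = $12,705. Book value $38,116.
Accumulated through year 4 = $120,463 − $38,116 = $82,347.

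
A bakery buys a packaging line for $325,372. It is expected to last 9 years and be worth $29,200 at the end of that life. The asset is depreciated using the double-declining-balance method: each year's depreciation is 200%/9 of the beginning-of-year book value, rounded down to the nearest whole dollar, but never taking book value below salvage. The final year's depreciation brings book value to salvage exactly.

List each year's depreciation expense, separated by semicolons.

Depreciable base = $325,372 − $29,200 = $296,172.
Year 1: ⌊$325,372 × 200%/9⌋ = $72,304. Book value $253,068.
Year 2: ⌊$253,068 × 200%/9⌋ = $56,237. Book value $196,831.
Year 3: ⌊$196,831 × 200%/9⌋ = $43,740. Book value $153,091.
Year 4: ⌊$153,091 × 200%/9⌋ = $34,020. Book value $119,071.
Year 5: ⌊$119,071 × 200%/9⌋ = $26,460. Book value $92,611.
Year 6: ⌊$92,611 × 200%/9⌋ = $20,580. Book value $72,031.
Year 7: ⌊$72,031 × 200%/9⌋ = $16,006. Book value $56,025.
Year 8: ⌊$56,025 × 200%/9⌋ = $12,450. Book value $43,575.
Year 9 (final): $43,575 − $29,200 = $14,375. Book value $29,200.

$72,304; $56,237; $43,740; $34,020; $26,460; $20,580; $16,006; $12,450; $14,375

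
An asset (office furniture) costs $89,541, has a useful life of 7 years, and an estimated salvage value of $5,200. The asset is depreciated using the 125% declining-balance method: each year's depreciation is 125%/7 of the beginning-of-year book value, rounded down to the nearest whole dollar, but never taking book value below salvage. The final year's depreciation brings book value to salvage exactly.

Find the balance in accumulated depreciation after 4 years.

$48,773

Depreciable base = $89,541 − $5,200 = $84,341.
Year 1: ⌊$89,541 × 125%/7⌋ = $15,989. Book value $73,552.
Year 2: ⌊$73,552 × 125%/7⌋ = $13,134. Book value $60,418.
Year 3: ⌊$60,418 × 125%/7⌋ = $10,788. Book value $49,630.
Year 4: ⌊$49,630 × 125%/7⌋ = $8,862. Book value $40,768.
Accumulated through year 4 = $89,541 − $40,768 = $48,773.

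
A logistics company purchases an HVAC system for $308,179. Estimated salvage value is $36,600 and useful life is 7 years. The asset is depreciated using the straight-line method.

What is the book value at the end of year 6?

$75,397

Depreciable base = $308,179 − $36,600 = $271,579.
Annual expense = $271,579 / 7 = $38,797.
End of year 1: book value $269,382.
End of year 2: book value $230,585.
End of year 3: book value $191,788.
End of year 4: book value $152,991.
End of year 5: book value $114,194.
End of year 6: book value $75,397.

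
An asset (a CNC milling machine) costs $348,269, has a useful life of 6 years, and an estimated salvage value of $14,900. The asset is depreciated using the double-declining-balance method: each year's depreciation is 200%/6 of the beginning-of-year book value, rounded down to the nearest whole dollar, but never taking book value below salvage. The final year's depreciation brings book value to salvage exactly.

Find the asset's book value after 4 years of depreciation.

$68,795

Depreciable base = $348,269 − $14,900 = $333,369.
Year 1: ⌊$348,269 × 200%/6⌋ = $116,089. Book value $232,180.
Year 2: ⌊$232,180 × 200%/6⌋ = $77,393. Book value $154,787.
Year 3: ⌊$154,787 × 200%/6⌋ = $51,595. Book value $103,192.
Year 4: ⌊$103,192 × 200%/6⌋ = $34,397. Book value $68,795.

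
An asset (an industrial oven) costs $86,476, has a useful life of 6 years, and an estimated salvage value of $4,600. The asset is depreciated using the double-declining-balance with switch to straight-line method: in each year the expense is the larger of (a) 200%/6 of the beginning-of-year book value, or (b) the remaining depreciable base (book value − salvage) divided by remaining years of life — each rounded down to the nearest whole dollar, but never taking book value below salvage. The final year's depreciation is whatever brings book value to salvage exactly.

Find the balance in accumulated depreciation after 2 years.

$48,042

Depreciable base = $86,476 − $4,600 = $81,876.
Year 1: DB = ⌊$86,476 × 200%/6⌋ = $28,825; SL = ⌊$81,876/6⌋ = $13,646 → take DB $28,825. Book value $57,651.
Year 2: DB = ⌊$57,651 × 200%/6⌋ = $19,217; SL = ⌊$53,051/5⌋ = $10,610 → take DB $19,217. Book value $38,434.
Accumulated through year 2 = $86,476 − $38,434 = $48,042.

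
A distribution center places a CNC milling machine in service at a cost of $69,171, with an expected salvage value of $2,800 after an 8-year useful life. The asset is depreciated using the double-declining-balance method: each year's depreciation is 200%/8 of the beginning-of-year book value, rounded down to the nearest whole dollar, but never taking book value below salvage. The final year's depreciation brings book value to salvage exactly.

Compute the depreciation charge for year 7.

$3,078

Depreciable base = $69,171 − $2,800 = $66,371.
Year 1: ⌊$69,171 × 200%/8⌋ = $17,292. Book value $51,879.
Year 2: ⌊$51,879 × 200%/8⌋ = $12,969. Book value $38,910.
Year 3: ⌊$38,910 × 200%/8⌋ = $9,727. Book value $29,183.
Year 4: ⌊$29,183 × 200%/8⌋ = $7,295. Book value $21,888.
Year 5: ⌊$21,888 × 200%/8⌋ = $5,472. Book value $16,416.
Year 6: ⌊$16,416 × 200%/8⌋ = $4,104. Book value $12,312.
Year 7: ⌊$12,312 × 200%/8⌋ = $3,078. Book value $9,234.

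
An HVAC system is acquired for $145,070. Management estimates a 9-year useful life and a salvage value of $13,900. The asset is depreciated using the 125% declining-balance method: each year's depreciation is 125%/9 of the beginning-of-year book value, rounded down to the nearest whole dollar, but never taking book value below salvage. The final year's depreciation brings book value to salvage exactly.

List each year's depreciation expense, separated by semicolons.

Depreciable base = $145,070 − $13,900 = $131,170.
Year 1: ⌊$145,070 × 125%/9⌋ = $20,148. Book value $124,922.
Year 2: ⌊$124,922 × 125%/9⌋ = $17,350. Book value $107,572.
Year 3: ⌊$107,572 × 125%/9⌋ = $14,940. Book value $92,632.
Year 4: ⌊$92,632 × 125%/9⌋ = $12,865. Book value $79,767.
Year 5: ⌊$79,767 × 125%/9⌋ = $11,078. Book value $68,689.
Year 6: ⌊$68,689 × 125%/9⌋ = $9,540. Book value $59,149.
Year 7: ⌊$59,149 × 125%/9⌋ = $8,215. Book value $50,934.
Year 8: ⌊$50,934 × 125%/9⌋ = $7,074. Book value $43,860.
Year 9 (final): $43,860 − $13,900 = $29,960. Book value $13,900.

$20,148; $17,350; $14,940; $12,865; $11,078; $9,540; $8,215; $7,074; $29,960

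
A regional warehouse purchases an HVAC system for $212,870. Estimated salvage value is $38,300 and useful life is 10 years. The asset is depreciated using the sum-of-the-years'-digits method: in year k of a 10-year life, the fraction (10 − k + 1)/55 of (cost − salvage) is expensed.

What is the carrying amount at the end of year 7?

$57,344

Depreciable base = $212,870 − $38,300 = $174,570.
Sum of the years' digits = 10+9+8+7+6+5+4+3+2+1 = 55.
Year 1: $174,570 × 10/55 = $31,740. Book value $181,130.
Year 2: $174,570 × 9/55 = $28,566. Book value $152,564.
Year 3: $174,570 × 8/55 = $25,392. Book value $127,172.
Year 4: $174,570 × 7/55 = $22,218. Book value $104,954.
Year 5: $174,570 × 6/55 = $19,044. Book value $85,910.
Year 6: $174,570 × 5/55 = $15,870. Book value $70,040.
Year 7: $174,570 × 4/55 = $12,696. Book value $57,344.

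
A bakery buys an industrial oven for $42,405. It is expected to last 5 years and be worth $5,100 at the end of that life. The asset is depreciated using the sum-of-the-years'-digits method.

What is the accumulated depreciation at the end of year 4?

Depreciable base = $42,405 − $5,100 = $37,305.
Sum of the years' digits = 5+4+3+2+1 = 15.
Year 1: $37,305 × 5/15 = $12,435. Book value $29,970.
Year 2: $37,305 × 4/15 = $9,948. Book value $20,022.
Year 3: $37,305 × 3/15 = $7,461. Book value $12,561.
Year 4: $37,305 × 2/15 = $4,974. Book value $7,587.
Accumulated through year 4 = $42,405 − $7,587 = $34,818.

$34,818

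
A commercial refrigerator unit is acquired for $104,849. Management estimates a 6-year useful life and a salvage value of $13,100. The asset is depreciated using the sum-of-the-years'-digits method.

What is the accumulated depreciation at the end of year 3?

Depreciable base = $104,849 − $13,100 = $91,749.
Sum of the years' digits = 6+5+4+3+2+1 = 21.
Year 1: $91,749 × 6/21 = $26,214. Book value $78,635.
Year 2: $91,749 × 5/21 = $21,845. Book value $56,790.
Year 3: $91,749 × 4/21 = $17,476. Book value $39,314.
Accumulated through year 3 = $104,849 − $39,314 = $65,535.

$65,535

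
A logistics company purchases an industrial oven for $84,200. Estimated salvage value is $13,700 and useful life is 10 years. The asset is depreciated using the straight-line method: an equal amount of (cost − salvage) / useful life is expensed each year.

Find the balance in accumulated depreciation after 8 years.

Depreciable base = $84,200 − $13,700 = $70,500.
Annual expense = $70,500 / 10 = $7,050.
End of year 1: book value $77,150.
End of year 2: book value $70,100.
End of year 3: book value $63,050.
End of year 4: book value $56,000.
End of year 5: book value $48,950.
End of year 6: book value $41,900.
End of year 7: book value $34,850.
End of year 8: book value $27,800.
Accumulated through year 8 = $84,200 − $27,800 = $56,400.

$56,400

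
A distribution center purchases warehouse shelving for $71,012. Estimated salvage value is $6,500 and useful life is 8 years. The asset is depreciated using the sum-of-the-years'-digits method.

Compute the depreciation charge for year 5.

$7,168

Depreciable base = $71,012 − $6,500 = $64,512.
Sum of the years' digits = 8+7+6+5+4+3+2+1 = 36.
Year 1: $64,512 × 8/36 = $14,336. Book value $56,676.
Year 2: $64,512 × 7/36 = $12,544. Book value $44,132.
Year 3: $64,512 × 6/36 = $10,752. Book value $33,380.
Year 4: $64,512 × 5/36 = $8,960. Book value $24,420.
Year 5: $64,512 × 4/36 = $7,168. Book value $17,252.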